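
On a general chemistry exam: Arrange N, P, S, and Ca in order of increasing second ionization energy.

Ca, P, S, N

After 1 electron has been removed, what remains? N⁺ still has 4 valence electrons; P⁺ still has 4 valence electrons; S⁺ still has 5 valence electrons; Ca⁺ still has 1 valence electron.
All are still removing valence electrons, so compare the +1 ions as you would atoms: IE_2 generally rises across a period (higher Z_eff) and falls down a group (larger shell), subject to the usual subshell exceptions.
Valence configurations: N⁺ [He]2s²2p², P⁺ [Ne]3s²3p², S⁺ [Ne]3s²3p³, Ca⁺ [Ar]4s¹.
Tabulated IE_2 (kJ/mol): N 2856, P 1907, S 2252, Ca 1145.
So the second ionization energies run Ca < P < S < N.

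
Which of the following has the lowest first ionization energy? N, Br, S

S

N is in period 2, group 15; S is in period 3, group 16; Br is in period 4, group 17.
Removing the outermost electron gets harder across a period and easier down a group.
A diagonal step moves right (one effect) and down (the opposite effect) at once.
Br > S: period and group pull opposite ways; the across-period shift dominates (1140 vs 1000 kJ/mol).
N > Br: the two effects oppose for this pair; the down-group effect wins (1402 vs 1140 kJ/mol).
Approximate values (kJ/mol): N 1402, S 1000, Br 1140.
The lowest first ionization energy among these belongs to S.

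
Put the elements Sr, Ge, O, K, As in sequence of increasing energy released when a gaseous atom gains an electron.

Sr < K < As < Ge < O

O is in period 2, group 16; K is in period 4, group 1; Ge is in period 4, group 14; As is in period 4, group 15; Sr is in period 5, group 2.
EA tends to increase across a period and decrease down a group, though the pattern is less regular than for IE or radius.
Here both period and group differ, so the two effects have to be weighed against each other.
K > Sr: the two effects oppose for this pair; the down-group effect wins (48 vs 5 kJ/mol).
As > K: both are in period 4; the period trend gives As the larger value.
Ge > As: this pair runs against the simple trend — see the exception note.
O > Ge: both effects reinforce here, so O is clearly the higher of the two.
Note the exception: Ge has a higher electron affinity than As, contrary to the simple trend — adding an electron to As's half-filled 4p³ is unfavourable, so Ge (4p²) has the more exothermic EA.
Approximate values (kJ/mol): O 141, K 48, Ge 119, As 78, Sr 5.
So from lowest to highest: Sr < K < As < Ge < O.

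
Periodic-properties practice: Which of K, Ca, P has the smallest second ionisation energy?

The second ionization energy removes an electron from the +1 ion. For each element: K⁺ is the bare [Ar] core; Ca⁺ still has 1 valence electron; P⁺ still has 4 valence electrons.
Breaking into a closed-shell core is much more expensive than removing a leftover valence electron — K has the largest IE_2 here.
Valence configurations: Ca⁺ [Ar]4s¹, P⁺ [Ne]3s²3p².
Tabulated IE_2 (kJ/mol): K 3052, Ca 1145, P 1907.
So the second ionization energies run Ca < P < K.

Ca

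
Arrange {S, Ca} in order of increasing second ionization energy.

The second ionization energy removes an electron from the +1 ion. For each element: S⁺ still has 5 valence electrons; Ca⁺ still has 1 valence electron.
All are still removing valence electrons, so compare the +1 ions as you would atoms: IE_2 generally rises across a period (higher Z_eff) and falls down a group (larger shell), subject to the usual subshell exceptions.
Valence configurations: S⁺ [Ne]3s²3p³, Ca⁺ [Ar]4s¹.
Tabulated IE_2 (kJ/mol): S 2252, Ca 1145.
Putting it together, IE_2: Ca < S.

Ca < S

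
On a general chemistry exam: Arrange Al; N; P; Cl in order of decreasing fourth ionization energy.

IE_4 is the cost of taking one more electron from the +3 cation: Al³⁺ is the bare [Ne] core; N³⁺ still has 2 valence electrons; P³⁺ still has 2 valence electrons; Cl³⁺ still has 4 valence electrons.
Pulling an electron out of a noble-gas core costs far more than removing a remaining valence electron, so Al sits at the high end of IE_4.
Valence configurations: N³⁺ [He]2s², P³⁺ [Ne]3s², Cl³⁺ [Ne]3s²3p².
Tabulated IE_4 (kJ/mol): Al 11577, N 7475, P 4964, Cl 5159.
Hence IE_4: P < Cl < N < Al.

Al > N > Cl > P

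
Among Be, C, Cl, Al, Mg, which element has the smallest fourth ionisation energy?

IE_4 is the cost of taking one more electron from the +3 cation: Be³⁺ is already 1 electron into the core; C³⁺ still has 1 valence electron; Cl³⁺ still has 4 valence electrons; Al³⁺ is the bare [Ne] core; Mg³⁺ is already 1 electron into the core.
Breaking into a closed-shell core is much more expensive than removing a leftover valence electron — Mg, Al and Be have the largest IE_4 here.
Valence configurations: C³⁺ [He]2s¹, Cl³⁺ [Ne]3s²3p².
The numbers (kJ/mol): Be 21007, C 6223, Cl 5159, Al 11577, Mg 10543.
Hence IE_4: Cl < C < Mg < Al < Be.

Cl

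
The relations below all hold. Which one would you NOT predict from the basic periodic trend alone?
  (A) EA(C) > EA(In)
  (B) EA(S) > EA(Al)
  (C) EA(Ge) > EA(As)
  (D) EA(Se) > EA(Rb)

The general trend: electron affinity increases across a period and decreases down a group.
(A) C (period 2, group 14) vs In (period 5, group 13): the stated order agrees with the simple trend.
(B) S (period 3, group 16) vs Al (period 3, group 13): the stated order agrees with the simple trend.
(C) Ge (period 4, group 14) vs As (period 4, group 15): the stated order contradicts the simple trend.
(D) Se (period 4, group 16) vs Rb (period 5, group 1): the stated order agrees with the simple trend.
The exception is (C): adding an electron to As's half-filled 4p³ is unfavourable, so Ge (4p²) has the more exothermic EA.

(C)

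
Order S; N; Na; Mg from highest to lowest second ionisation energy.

Consider each +1 ion: S⁺ still has 5 valence electrons; N⁺ still has 4 valence electrons; Na⁺ is the bare [Ne] core; Mg⁺ still has 1 valence electron.
Pulling an electron out of a noble-gas core costs far more than removing a remaining valence electron, so Na sits at the high end of IE_2.
Valence configurations: S⁺ [Ne]3s²3p³, N⁺ [He]2s²2p², Mg⁺ [Ne]3s¹.
Approximate IE_2 values (kJ/mol): S 2252, N 2856, Na 4562, Mg 1451.
Hence IE_2: Mg < S < N < Na.

Na, N, S, Mg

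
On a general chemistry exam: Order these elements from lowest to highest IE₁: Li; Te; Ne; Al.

Li < Al < Te < Ne

Li is in period 2, group 1; Ne is in period 2, group 18; Al is in period 3, group 13; Te is in period 5, group 16.
First ionization energy rises across a period (greater Z_eff holds electrons more tightly) and falls down a group (valence electrons are farther from the nucleus).
Neither a single period nor a single group — weigh both effects.
Al > Li: period and group pull opposite ways; the across-period shift dominates (578 vs 520 kJ/mol).
Te > Al: the two effects oppose for this pair; the across-period effect wins (869 vs 578 kJ/mol).
Ne > Te: both effects reinforce here, so Ne is clearly the higher of the two.
For reference (kJ/mol): Li 520, Ne 2081, Al 578, Te 869.
So from lowest to highest: Li < Al < Te < Ne.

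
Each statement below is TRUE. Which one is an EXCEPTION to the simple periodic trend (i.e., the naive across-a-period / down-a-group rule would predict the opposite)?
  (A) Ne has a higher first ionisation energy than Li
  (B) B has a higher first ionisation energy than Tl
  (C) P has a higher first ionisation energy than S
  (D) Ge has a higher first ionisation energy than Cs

The general trend: first ionisation energy increases across a period and decreases down a group.
(A) Ne (period 2, group 18) vs Li (period 2, group 1): the stated order agrees with the simple trend.
(B) B (period 2, group 13) vs Tl (period 6, group 13): the stated order agrees with the simple trend.
(C) P (period 3, group 15) vs S (period 3, group 16): the stated order contradicts the simple trend.
(D) Ge (period 4, group 14) vs Cs (period 6, group 1): the stated order agrees with the simple trend.
The exception is (C): S (3p⁴) ionizes more easily than half-filled P (3p³) because the paired 3p electron in S is pushed out by e⁻–e⁻ repulsion.

(C)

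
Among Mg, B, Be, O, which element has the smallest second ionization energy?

The second ionization energy removes an electron from the +1 ion. For each element: Mg⁺ still has 1 valence electron; B⁺ still has 2 valence electrons; Be⁺ still has 1 valence electron; O⁺ still has 5 valence electrons.
All are still removing valence electrons, so compare the +1 ions as you would atoms: IE_2 generally rises across a period (higher Z_eff) and falls down a group (larger shell), subject to the usual subshell exceptions.
Valence configurations: Mg⁺ [Ne]3s¹, B⁺ [He]2s², Be⁺ [He]2s¹, O⁺ [He]2s²2p³.
Tabulated IE_2 (kJ/mol): Mg 1451, B 2427, Be 1757, O 3388.
Putting it together, IE_2: Mg < Be < B < O.

Mg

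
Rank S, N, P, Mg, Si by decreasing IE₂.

Consider each +1 ion: S⁺ still has 5 valence electrons; N⁺ still has 4 valence electrons; P⁺ still has 4 valence electrons; Mg⁺ still has 1 valence electron; Si⁺ still has 3 valence electrons.
All are still removing valence electrons, so compare the +1 ions as you would atoms: IE_2 generally rises across a period (higher Z_eff) and falls down a group (larger shell), subject to the usual subshell exceptions.
Valence configurations: S⁺ [Ne]3s²3p³, N⁺ [He]2s²2p², P⁺ [Ne]3s²3p², Mg⁺ [Ne]3s¹, Si⁺ [Ne]3s²3p¹.
The numbers (kJ/mol): S 2252, N 2856, P 1907, Mg 1451, Si 1577.
Overall IE_2 order: Mg < Si < P < S < N.

N, S, P, Si, Mg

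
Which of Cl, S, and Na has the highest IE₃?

Na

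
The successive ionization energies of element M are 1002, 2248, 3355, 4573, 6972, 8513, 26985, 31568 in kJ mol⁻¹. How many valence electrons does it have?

6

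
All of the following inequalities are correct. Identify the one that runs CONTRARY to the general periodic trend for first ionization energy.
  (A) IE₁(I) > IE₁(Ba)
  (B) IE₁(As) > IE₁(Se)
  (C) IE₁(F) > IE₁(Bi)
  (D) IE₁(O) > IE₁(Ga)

(B)

The general trend: first ionization energy increases across a period and decreases down a group.
(A) I (period 5, group 17) vs Ba (period 6, group 2): the stated order agrees with the simple trend.
(B) As (period 4, group 15) vs Se (period 4, group 16): the stated order contradicts the simple trend.
(C) F (period 2, group 17) vs Bi (period 6, group 15): the stated order agrees with the simple trend.
(D) O (period 2, group 16) vs Ga (period 4, group 13): the stated order agrees with the simple trend.
The exception is (B): Se (4p⁴) ionizes more easily than half-filled As (4p³).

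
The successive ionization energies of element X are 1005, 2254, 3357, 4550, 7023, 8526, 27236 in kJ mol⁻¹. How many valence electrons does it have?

6

Look for the largest jump between consecutive ionization energies: IE7/IE6 ≈ 3.2, far larger than any earlier ratio.
That jump marks the point where a core electron is being removed. So the atom has 6 valence electrons.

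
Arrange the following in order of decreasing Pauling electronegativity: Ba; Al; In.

In, Al, Ba

Al is in period 3, group 13; In is in period 5, group 13; Ba is in period 6, group 2.
Smaller atoms with higher effective nuclear charge are more electronegative.
Here both period and group differ, so the two effects have to be weighed against each other.
Al > Ba: both effects reinforce here, so Al is clearly the higher of the two.
In > Al: this pair runs against the simple trend — see the exception note.
Note the exception: In has a higher electronegativity than Al, contrary to the simple trend — poor shielding by filled d (and f) subshells raises the heavier element's effective nuclear charge more than the simple down-group trend predicts.
Approximate values (Pauling): Al 1.61, In 1.78, Ba 0.89.
So from highest to lowest: In > Al > Ba.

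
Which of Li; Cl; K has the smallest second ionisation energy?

Cl

IE_2 is the cost of taking one more electron from the +1 cation: Li⁺ is the bare [He] core; Cl⁺ still has 6 valence electrons; K⁺ is the bare [Ar] core.
Core electrons are held far more tightly than valence electrons, so K and Li top the IE_2 order.
Approximate IE_2 values (kJ/mol): Li 7298, Cl 2298, K 3052.
Putting it together, IE_2: Cl < K < Li.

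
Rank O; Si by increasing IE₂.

Si, O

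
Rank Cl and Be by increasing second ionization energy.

Be < Cl

After 1 electron has been removed, what remains? Cl⁺ still has 6 valence electrons; Be⁺ still has 1 valence electron.
All are still removing valence electrons, so compare the +1 ions as you would atoms: IE_2 generally rises across a period (higher Z_eff) and falls down a group (larger shell), subject to the usual subshell exceptions.
Valence configurations: Cl⁺ [Ne]3s²3p⁴, Be⁺ [He]2s¹.
The numbers (kJ/mol): Cl 2298, Be 1757.
Putting it together, IE_2: Be < Cl.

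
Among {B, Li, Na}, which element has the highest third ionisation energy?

After 2 electrons have been removed, what remains? B²⁺ still has 1 valence electron; Li²⁺ is already 1 electron into the core; Na²⁺ is already 1 electron into the core.
Breaking into a closed-shell core is much more expensive than removing a leftover valence electron — Na and Li have the largest IE_3 here.
Tabulated IE_3 (kJ/mol): B 3660, Li 11815, Na 6910.
Putting it together, IE_3: B < Na < Li.

Li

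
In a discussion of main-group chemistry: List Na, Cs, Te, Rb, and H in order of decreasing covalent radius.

H is in period 1, group 1; Na is in period 3, group 1; Rb is in period 5, group 1; Te is in period 5, group 16; Cs is in period 6, group 1.
Atomic radius shrinks across a period as nuclear charge pulls the same shell inward, and grows down a group as new shells are added.
These span different periods and groups, so the two trends combine.
Te > H: period and group pull opposite ways; the down-group shift dominates (136 vs 32 pm).
Na > Te: the two effects oppose for this pair; the across-period effect wins (155 vs 136 pm).
Rb > Na: Rb sits below Na in group 1, so the down-group effect alone puts Rb larger.
Cs > Rb: Cs sits below Rb in group 1, so the down-group effect alone puts Cs larger.
Tabulated atomic radius (pm): H 32, Na 155, Rb 210, Te 136, Cs 232.
So from largest to smallest: Cs > Rb > Na > Te > H.

Cs > Rb > Na > Te > H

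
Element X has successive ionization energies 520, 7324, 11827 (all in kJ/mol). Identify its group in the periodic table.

Look for the largest jump between consecutive ionization energies: IE2/IE1 ≈ 14.1, far larger than any earlier ratio.
That jump marks the point where a core electron is being removed. So the atom has 1 valence electron.
A main-group element with 1 valence electron is in group 1.

Group 1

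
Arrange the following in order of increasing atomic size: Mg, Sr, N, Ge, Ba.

N < Ge < Mg < Sr < Ba

N is in period 2, group 15; Mg is in period 3, group 2; Ge is in period 4, group 14; Sr is in period 5, group 2; Ba is in period 6, group 2.
Moving right in a period, electrons are added to the same shell under a stronger nuclear pull, so atoms get smaller; moving down, a new shell is opened and atoms get larger.
These span different periods and groups, so the two trends combine.
Ge > N: relative to N, both the across-period and down-group shifts push Ge's atomic radius up.
Mg > Ge: the two effects oppose for this pair; the across-period effect wins (139 vs 121 pm).
Sr > Mg: Sr sits below Mg in group 2, so the down-group effect alone puts Sr larger.
Ba > Sr: they share group 2; the group trend gives Ba the larger value.
Tabulated atomic radius (pm): N 71, Mg 139, Ge 121, Sr 185, Ba 196.
So from smallest to largest: N < Ge < Mg < Sr < Ba.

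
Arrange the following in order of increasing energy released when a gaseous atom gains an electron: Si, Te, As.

Si is in period 3, group 14; As is in period 4, group 15; Te is in period 5, group 16.
Adding an electron releases more energy for atoms nearer the top right (short of the noble gases).
These sit on a diagonal, where the across-period and down-group effects partly cancel.
Si > As: the two effects oppose for this pair; the down-group effect wins (134 vs 78 kJ/mol).
Te > Si: period and group pull opposite ways; the across-period shift dominates (190 vs 134 kJ/mol).
Approximate values (kJ/mol): Si 134, As 78, Te 190.
So from lowest to highest: As < Si < Te.

As, Si, Te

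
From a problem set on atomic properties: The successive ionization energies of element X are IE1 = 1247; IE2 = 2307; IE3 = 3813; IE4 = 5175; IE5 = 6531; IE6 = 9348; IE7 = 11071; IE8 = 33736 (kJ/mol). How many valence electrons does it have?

7

Look for the largest jump between consecutive ionization energies: IE8/IE7 ≈ 3.0, far larger than any earlier ratio.
That jump marks the point where a core electron is being removed. So the atom has 7 valence electrons.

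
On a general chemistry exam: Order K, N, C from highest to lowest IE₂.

K > N > C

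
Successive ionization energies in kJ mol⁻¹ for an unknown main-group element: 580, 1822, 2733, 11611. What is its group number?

Look for the largest jump between consecutive ionization energies: IE4/IE3 ≈ 4.2, far larger than any earlier ratio.
That jump marks the point where a core electron is being removed. So the atom has 3 valence electrons.
A main-group element with 3 valence electrons is in group 13.

Group 13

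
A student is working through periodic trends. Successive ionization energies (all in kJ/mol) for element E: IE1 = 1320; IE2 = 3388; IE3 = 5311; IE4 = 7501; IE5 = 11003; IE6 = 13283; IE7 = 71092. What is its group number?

Group 16

Look for the largest jump between consecutive ionization energies: IE7/IE6 ≈ 5.4, far larger than any earlier ratio.
That jump marks the point where a core electron is being removed. So the atom has 6 valence electrons.
A main-group element with 6 valence electrons is in group 16.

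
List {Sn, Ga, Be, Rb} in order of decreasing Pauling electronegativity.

EN rises left→right (higher Z_eff, smaller atoms) and falls top→bottom (larger, more shielded atoms).
These span different periods and groups, so the two trends combine.
Be > Rb: relative to Rb, both the across-period and down-group shifts push Be's electronegativity up.
Ga > Be: the two effects oppose for this pair; the across-period effect wins (1.81 vs 1.57).
Sn > Ga: period and group pull opposite ways; the across-period shift dominates (1.96 vs 1.81).
Approximate values (Pauling): Be 1.57, Ga 1.81, Rb 0.82, Sn 1.96.
So from highest to lowest: Sn > Ga > Be > Rb.

Sn, Ga, Be, Rb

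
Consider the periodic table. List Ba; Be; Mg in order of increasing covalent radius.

Be < Mg < Ba

Be is in period 2, group 2; Mg is in period 3, group 2; Ba is in period 6, group 2.
Across a period the added protons contract the valence shell; down a group each new principal shell makes the atom larger.
All are in group 2, so atomic radius increases down the group.
So from smallest to largest: Be < Mg < Ba.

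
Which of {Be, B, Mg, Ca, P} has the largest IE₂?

B

The second ionization energy removes an electron from the +1 ion. For each element: Be⁺ still has 1 valence electron; B⁺ still has 2 valence electrons; Mg⁺ still has 1 valence electron; Ca⁺ still has 1 valence electron; P⁺ still has 4 valence electrons.
All are still removing valence electrons, so compare the +1 ions as you would atoms: IE_2 generally rises across a period (higher Z_eff) and falls down a group (larger shell), subject to the usual subshell exceptions.
Valence configurations: Be⁺ [He]2s¹, B⁺ [He]2s², Mg⁺ [Ne]3s¹, Ca⁺ [Ar]4s¹, P⁺ [Ne]3s²3p².
Approximate IE_2 values (kJ/mol): Be 1757, B 2427, Mg 1451, Ca 1145, P 1907.
So the second ionization energies run Ca < Mg < Be < P < B.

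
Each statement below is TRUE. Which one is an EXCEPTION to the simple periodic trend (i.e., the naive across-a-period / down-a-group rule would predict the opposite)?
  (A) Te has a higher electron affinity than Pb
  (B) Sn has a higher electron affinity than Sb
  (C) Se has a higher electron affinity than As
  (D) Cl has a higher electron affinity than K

(B)

The general trend: electron affinity increases across a period and decreases down a group.
(A) Te (period 5, group 16) vs Pb (period 6, group 14): the stated order agrees with the simple trend.
(B) Sn (period 5, group 14) vs Sb (period 5, group 15): the stated order contradicts the simple trend.
(C) Se (period 4, group 16) vs As (period 4, group 15): the stated order agrees with the simple trend.
(D) Cl (period 3, group 17) vs K (period 4, group 1): the stated order agrees with the simple trend.
The exception is (B): adding an electron to Sb's half-filled 5p³ is unfavourable, so Sn has the more exothermic EA.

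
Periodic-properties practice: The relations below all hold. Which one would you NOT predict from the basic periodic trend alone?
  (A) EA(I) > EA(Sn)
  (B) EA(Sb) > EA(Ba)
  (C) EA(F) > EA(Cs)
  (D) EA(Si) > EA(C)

The general trend: electron affinity increases across a period and decreases down a group.
(A) I (period 5, group 17) vs Sn (period 5, group 14): the stated order agrees with the simple trend.
(B) Sb (period 5, group 15) vs Ba (period 6, group 2): the stated order agrees with the simple trend.
(C) F (period 2, group 17) vs Cs (period 6, group 1): the stated order agrees with the simple trend.
(D) Si (period 3, group 14) vs C (period 2, group 14): the stated order contradicts the simple trend.
The exception is (D): Si's larger, more diffuse 3p orbitals accept an added electron slightly more readily than C's compact 2p.

(D)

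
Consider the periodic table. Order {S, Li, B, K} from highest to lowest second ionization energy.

Li > K > B > S

After 1 electron has been removed, what remains? S⁺ still has 5 valence electrons; Li⁺ is the bare [He] core; B⁺ still has 2 valence electrons; K⁺ is the bare [Ar] core.
Pulling an electron out of a noble-gas core costs far more than removing a remaining valence electron, so K and Li sit at the high end of IE_2.
Valence configurations: S⁺ [Ne]3s²3p³, B⁺ [He]2s².
Approximate IE_2 values (kJ/mol): S 2252, Li 7298, B 2427, K 3052.
Putting it together, IE_2: S < B < K < Li.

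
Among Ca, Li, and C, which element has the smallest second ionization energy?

Ca

IE_2 is the cost of taking one more electron from the +1 cation: Ca⁺ still has 1 valence electron; Li⁺ is the bare [He] core; C⁺ still has 3 valence electrons.
Core electrons are held far more tightly than valence electrons, so Li tops the IE_2 order.
Valence configurations: Ca⁺ [Ar]4s¹, C⁺ [He]2s²2p¹.
Approximate IE_2 values (kJ/mol): Ca 1145, Li 7298, C 2353.
Overall IE_2 order: Ca < C < Li.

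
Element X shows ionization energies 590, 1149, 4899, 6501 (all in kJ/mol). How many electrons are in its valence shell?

2

Look for the largest jump between consecutive ionization energies: IE3/IE2 ≈ 4.3, far larger than any earlier ratio.
That jump marks the point where a core electron is being removed. So the atom has 2 valence electrons.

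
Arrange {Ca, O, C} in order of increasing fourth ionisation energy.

Consider each +3 ion: Ca³⁺ is already 1 electron into the core; O³⁺ still has 3 valence electrons; C³⁺ still has 1 valence electron.
Usually core removal costs more than valence removal, but here the competition is close: a tightly held n=2 valence electron can cost more to remove than an n=3 core electron, so the actual values have to decide it.
Valence configurations: O³⁺ [He]2s²2p¹, C³⁺ [He]2s¹.
Approximate IE_4 values (kJ/mol): Ca 6491, O 7469, C 6223.
Putting it together, IE_4: C < Ca < O.

C, Ca, O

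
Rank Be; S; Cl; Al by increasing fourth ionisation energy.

The fourth ionization energy removes an electron from the +3 ion. For each element: Be³⁺ is already 1 electron into the core; S³⁺ still has 3 valence electrons; Cl³⁺ still has 4 valence electrons; Al³⁺ is the bare [Ne] core.
Pulling an electron out of a noble-gas core costs far more than removing a remaining valence electron, so Al and Be sit at the high end of IE_4.
Valence configurations: S³⁺ [Ne]3s²3p¹, Cl³⁺ [Ne]3s²3p².
Approximate IE_4 values (kJ/mol): Be 21007, S 4556, Cl 5159, Al 11577.
So the fourth ionization energies run S < Cl < Al < Be.

S < Cl < Al < Be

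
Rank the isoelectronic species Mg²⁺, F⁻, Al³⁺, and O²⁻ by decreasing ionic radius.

O²⁻ > F⁻ > Mg²⁺ > Al³⁺

All of these have 10 electrons, so size is governed by nuclear charge alone: the more protons, the stronger the pull on the same electron cloud, and the smaller the ion.
Nuclear charges: Al³⁺ (Z=13), Mg²⁺ (Z=12), F⁻ (Z=9), O²⁻ (Z=8).
Largest to smallest: O²⁻ > F⁻ > Mg²⁺ > Al³⁺.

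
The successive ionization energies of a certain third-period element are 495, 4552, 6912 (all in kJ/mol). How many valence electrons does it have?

1

Look for the largest jump between consecutive ionization energies: IE2/IE1 ≈ 9.2, far larger than any earlier ratio.
That jump marks the point where a core electron is being removed. So the atom has 1 valence electron.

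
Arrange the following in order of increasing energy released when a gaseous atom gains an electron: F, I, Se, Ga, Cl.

F is in period 2, group 17; Cl is in period 3, group 17; Ga is in period 4, group 13; Se is in period 4, group 16; I is in period 5, group 17.
Electron affinity generally becomes more exothermic across a period toward the halogens and less exothermic down a group.
Neither a single period nor a single group — weigh both effects.
Se > Ga: Se lies to the right of Ga in period 4, so the across-period effect alone puts Se higher.
I > Se: the two effects oppose for this pair; the across-period effect wins (295 vs 195 kJ/mol).
F > I: they share group 17; the group trend gives F the larger value.
Cl > F: this pair runs against the simple trend — see the exception note.
Note the exception: Cl has a higher electron affinity than F, contrary to the simple trend — F's small 2p subshell makes the incoming electron feel strong e⁻–e⁻ repulsion, so Cl actually releases more energy on gaining an electron.
Approximate values (kJ/mol): F 328, Cl 349, Ga 29, Se 195, I 295.
So from lowest to highest: Ga < Se < I < F < Cl.

Ga < Se < I < F < Cl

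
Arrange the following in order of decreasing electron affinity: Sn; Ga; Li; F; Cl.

Cl > F > Sn > Li > Ga

Li is in period 2, group 1; F is in period 2, group 17; Cl is in period 3, group 17; Ga is in period 4, group 13; Sn is in period 5, group 14.
EA tends to increase across a period and decrease down a group, though the pattern is less regular than for IE or radius.
Neither a single period nor a single group — weigh both effects.
Li > Ga: the two effects oppose for this pair; the down-group effect wins (60 vs 29 kJ/mol).
Sn > Li: the two effects oppose for this pair; the across-period effect wins (107 vs 60 kJ/mol).
F > Sn: both effects reinforce here, so F is clearly the higher of the two.
Cl > F: this pair runs against the simple trend — see the exception note.
Note the exception: Cl has a higher electron affinity than F, contrary to the simple trend — F's small 2p subshell makes the incoming electron feel strong e⁻–e⁻ repulsion, so Cl actually releases more energy on gaining an electron.
For reference (kJ/mol): Li 60, F 328, Cl 349, Ga 29, Sn 107.
So from highest to lowest: Cl > F > Sn > Li > Ga.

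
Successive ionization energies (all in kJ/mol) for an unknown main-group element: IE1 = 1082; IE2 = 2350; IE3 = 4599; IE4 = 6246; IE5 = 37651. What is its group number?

Group 14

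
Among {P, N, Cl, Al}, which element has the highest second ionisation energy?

N

After 1 electron has been removed, what remains? P⁺ still has 4 valence electrons; N⁺ still has 4 valence electrons; Cl⁺ still has 6 valence electrons; Al⁺ still has 2 valence electrons.
All are still removing valence electrons, so compare the +1 ions as you would atoms: IE_2 generally rises across a period (higher Z_eff) and falls down a group (larger shell), subject to the usual subshell exceptions.
Valence configurations: P⁺ [Ne]3s²3p², N⁺ [He]2s²2p², Cl⁺ [Ne]3s²3p⁴, Al⁺ [Ne]3s².
Approximate IE_2 values (kJ/mol): P 1907, N 2856, Cl 2298, Al 1817.
Putting it together, IE_2: Al < P < Cl < N.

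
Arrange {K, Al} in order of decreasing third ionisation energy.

K > Al

The third ionization energy removes an electron from the +2 ion. For each element: K²⁺ is already 1 electron into the core; Al²⁺ still has 1 valence electron.
Core electrons are held far more tightly than valence electrons, so K tops the IE_3 order.
Tabulated IE_3 (kJ/mol): K 4420, Al 2745.
So the third ionization energies run Al < K.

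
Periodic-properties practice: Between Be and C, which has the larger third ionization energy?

After 2 electrons have been removed, what remains? Be²⁺ is the bare [He] core; C²⁺ still has 2 valence electrons.
Core electrons are held far more tightly than valence electrons, so Be tops the IE_3 order.
Approximate IE_3 values (kJ/mol): Be 14849, C 4620.
Overall IE_3 order: C < Be.

Be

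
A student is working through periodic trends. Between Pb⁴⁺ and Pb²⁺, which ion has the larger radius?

Both ions have Z = 82 protons, but Pb⁴⁺ has lost more electrons, so its remaining electrons feel a larger effective nuclear charge per electron and are pulled in more tightly.
Higher positive charge → smaller ion, so Pb²⁺ > Pb⁴⁺.

Pb²⁺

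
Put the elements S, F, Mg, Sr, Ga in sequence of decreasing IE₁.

F > S > Mg > Ga > Sr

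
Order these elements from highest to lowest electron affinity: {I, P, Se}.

I > Se > P

P is in period 3, group 15; Se is in period 4, group 16; I is in period 5, group 17.
Electron affinity generally becomes more exothermic across a period toward the halogens and less exothermic down a group.
These sit on a diagonal, where the across-period and down-group effects partly cancel.
Se > P: the two effects oppose for this pair; the across-period effect wins (195 vs 72 kJ/mol).
I > Se: the two effects oppose for this pair; the across-period effect wins (295 vs 195 kJ/mol).
Tabulated electron affinity (kJ/mol): P 72, Se 195, I 295.
So from highest to lowest: I > Se > P.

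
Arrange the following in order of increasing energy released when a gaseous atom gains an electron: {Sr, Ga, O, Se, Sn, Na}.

O is in period 2, group 16; Na is in period 3, group 1; Ga is in period 4, group 13; Se is in period 4, group 16; Sr is in period 5, group 2; Sn is in period 5, group 14.
Electron affinity generally becomes more exothermic across a period toward the halogens and less exothermic down a group.
Here both period and group differ, so the two effects have to be weighed against each other.
Ga > Sr: both effects reinforce here, so Ga is clearly the higher of the two.
Na > Ga: the two effects oppose for this pair; the down-group effect wins (53 vs 29 kJ/mol).
Sn > Na: period and group pull opposite ways; the across-period shift dominates (107 vs 53 kJ/mol).
O > Sn: relative to Sn, both the across-period and down-group shifts push O's electron affinity up.
Se > O: this pair runs against the simple trend — see the exception note.
Note the exception: Se has a higher electron affinity than O, contrary to the simple trend — O's compact 2p subshell gives strong electron–electron repulsion on the added electron.
Approximate values (kJ/mol): O 141, Na 53, Ga 29, Se 195, Sr 5, Sn 107.
So from lowest to highest: Sr < Ga < Na < Sn < O < Se.

Sr < Ga < Na < Sn < O < Se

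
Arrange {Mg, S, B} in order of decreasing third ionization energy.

Mg > B > S

The third ionization energy removes an electron from the +2 ion. For each element: Mg²⁺ is the bare [Ne] core; S²⁺ still has 4 valence electrons; B²⁺ still has 1 valence electron.
Core electrons are held far more tightly than valence electrons, so Mg tops the IE_3 order.
Valence configurations: S²⁺ [Ne]3s²3p², B²⁺ [He]2s¹.
Tabulated IE_3 (kJ/mol): Mg 7733, S 3357, B 3660.
Putting it together, IE_3: S < B < Mg.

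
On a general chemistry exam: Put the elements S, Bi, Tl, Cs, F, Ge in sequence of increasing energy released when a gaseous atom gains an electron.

Tl, Cs, Bi, Ge, S, F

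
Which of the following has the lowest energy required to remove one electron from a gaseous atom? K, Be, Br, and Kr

K

First ionization energy rises across a period (greater Z_eff holds electrons more tightly) and falls down a group (valence electrons are farther from the nucleus).
Neither a single period nor a single group — weigh both effects.
Be > K: relative to K, both the across-period and down-group shifts push Be's first ionization energy up.
Br > Be: period and group pull opposite ways; the across-period shift dominates (1140 vs 900 kJ/mol).
Kr > Br: Kr lies to the right of Br in period 4, so the across-period effect alone puts Kr higher.
For reference (kJ/mol): Be 900, K 419, Br 1140, Kr 1351.
The lowest energy required to remove one electron from a gaseous atom among these belongs to K.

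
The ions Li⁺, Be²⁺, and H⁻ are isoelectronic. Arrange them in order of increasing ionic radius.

Be²⁺ < Li⁺ < H⁻

All of these have 2 electrons, so size is governed by nuclear charge alone: the more protons, the stronger the pull on the same electron cloud, and the smaller the ion.
Nuclear charges: Be²⁺ (Z=4), Li⁺ (Z=3), H⁻ (Z=1).
Smallest to largest: Be²⁺ < Li⁺ < H⁻.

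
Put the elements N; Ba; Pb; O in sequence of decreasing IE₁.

N is in period 2, group 15; O is in period 2, group 16; Ba is in period 6, group 2; Pb is in period 6, group 14.
IE₁ increases left→right with effective nuclear charge and decreases top→bottom as the valence shell moves farther out.
Here both period and group differ, so the two effects have to be weighed against each other.
Pb > Ba: both are in period 6; the period trend gives Pb the larger value.
O > Pb: relative to Pb, both the across-period and down-group shifts push O's first ionization energy up.
N > O: this pair runs against the simple trend — see the exception note.
Note the exception: N has a higher first ionization energy than O, contrary to the simple trend — pairing an electron in O's 2p⁴ costs repulsion energy, so O ionizes more easily than half-filled N (2p³).
Approximate values (kJ/mol): N 1402, O 1314, Ba 503, Pb 716.
So from highest to lowest: N > O > Pb > Ba.

N, O, Pb, Ba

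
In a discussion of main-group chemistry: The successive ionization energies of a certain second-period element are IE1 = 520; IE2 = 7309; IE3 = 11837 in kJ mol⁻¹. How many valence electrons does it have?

1

Look for the largest jump between consecutive ionization energies: IE2/IE1 ≈ 14.1, far larger than any earlier ratio.
That jump marks the point where a core electron is being removed. So the atom has 1 valence electron.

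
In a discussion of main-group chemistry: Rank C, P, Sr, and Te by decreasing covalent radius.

Sr > Te > P > C

C is in period 2, group 14; P is in period 3, group 15; Sr is in period 5, group 2; Te is in period 5, group 16.
Moving right in a period, electrons are added to the same shell under a stronger nuclear pull, so atoms get smaller; moving down, a new shell is opened and atoms get larger.
Here both period and group differ, so the two effects have to be weighed against each other.
P > C: period and group pull opposite ways; the down-group shift dominates (111 vs 75 pm).
Te > P: the two effects oppose for this pair; the down-group effect wins (136 vs 111 pm).
Sr > Te: Sr lies to the left of Te in period 5, so the across-period effect alone puts Sr larger.
For reference (pm): C 75, P 111, Sr 185, Te 136.
So from largest to smallest: Sr > Te > P > C.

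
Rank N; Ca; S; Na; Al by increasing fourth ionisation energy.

S < Ca < N < Na < Al

After 3 electrons have been removed, what remains? N³⁺ still has 2 valence electrons; Ca³⁺ is already 1 electron into the core; S³⁺ still has 3 valence electrons; Na³⁺ is already 2 electrons into the core; Al³⁺ is the bare [Ne] core.
Usually core removal costs more than valence removal, but here the competition is close: a tightly held n=2 valence electron can cost more to remove than an n=3 core electron, so the actual values have to decide it.
Valence configurations: N³⁺ [He]2s², S³⁺ [Ne]3s²3p¹.
Tabulated IE_4 (kJ/mol): N 7475, Ca 6491, S 4556, Na 9543, Al 11577.
Hence IE_4: S < Ca < N < Na < Al.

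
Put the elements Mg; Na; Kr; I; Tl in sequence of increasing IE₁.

Na, Tl, Mg, I, Kr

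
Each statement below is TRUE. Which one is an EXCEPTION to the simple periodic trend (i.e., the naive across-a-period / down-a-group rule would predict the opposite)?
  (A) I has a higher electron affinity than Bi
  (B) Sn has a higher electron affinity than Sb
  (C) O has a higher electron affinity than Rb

(B)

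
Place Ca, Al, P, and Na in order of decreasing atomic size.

Across a period the added protons contract the valence shell; down a group each new principal shell makes the atom larger.
Here both period and group differ, so the two effects have to be weighed against each other.
Al > P: Al lies to the left of P in period 3, so the across-period effect alone puts Al larger.
Na > Al: both are in period 3; the period trend gives Na the larger value.
Ca > Na: period and group pull opposite ways; the down-group shift dominates (171 vs 155 pm).
For reference (pm): Na 155, Al 126, P 111, Ca 171.
So from largest to smallest: Ca > Na > Al > P.

Ca > Na > Al > P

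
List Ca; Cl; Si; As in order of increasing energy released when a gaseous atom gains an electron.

Ca < As < Si < Cl

Si is in period 3, group 14; Cl is in period 3, group 17; Ca is in period 4, group 2; As is in period 4, group 15.
EA tends to increase across a period and decrease down a group, though the pattern is less regular than for IE or radius.
Here both period and group differ, so the two effects have to be weighed against each other.
As > Ca: both are in period 4; the period trend gives As the larger value.
Si > As: period and group pull opposite ways; the down-group shift dominates (134 vs 78 kJ/mol).
Cl > Si: Cl lies to the right of Si in period 3, so the across-period effect alone puts Cl higher.
For reference (kJ/mol): Si 134, Cl 349, Ca 2, As 78.
So from lowest to highest: Ca < As < Si < Cl.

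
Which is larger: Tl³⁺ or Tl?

Tl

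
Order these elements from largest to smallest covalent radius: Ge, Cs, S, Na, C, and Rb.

Cs, Rb, Na, Ge, S, C

Across a period the added protons contract the valence shell; down a group each new principal shell makes the atom larger.
These span different periods and groups, so the two trends combine.
S > C: period and group pull opposite ways; the down-group shift dominates (103 vs 75 pm).
Ge > S: both effects reinforce here, so Ge is clearly the larger of the two.
Na > Ge: the two effects oppose for this pair; the across-period effect wins (155 vs 121 pm).
Rb > Na: they share group 1; the group trend gives Rb the larger value.
Cs > Rb: they share group 1; the group trend gives Cs the larger value.
For reference (pm): C 75, Na 155, S 103, Ge 121, Rb 210, Cs 232.
So from largest to smallest: Cs > Rb > Na > Ge > S > C.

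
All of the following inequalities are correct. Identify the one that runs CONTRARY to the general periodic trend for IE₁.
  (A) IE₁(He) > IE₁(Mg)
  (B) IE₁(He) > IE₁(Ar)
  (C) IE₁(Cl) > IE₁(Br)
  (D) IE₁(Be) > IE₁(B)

The general trend: IE₁ increases across a period and decreases down a group.
(A) He (period 1, group 18) vs Mg (period 3, group 2): the stated order agrees with the simple trend.
(B) He (period 1, group 18) vs Ar (period 3, group 18): the stated order agrees with the simple trend.
(C) Cl (period 3, group 17) vs Br (period 4, group 17): the stated order agrees with the simple trend.
(D) Be (period 2, group 2) vs B (period 2, group 13): the stated order contradicts the simple trend.
The exception is (D): removing B's lone 2p electron is easier than breaking Be's filled 2s².

(D)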